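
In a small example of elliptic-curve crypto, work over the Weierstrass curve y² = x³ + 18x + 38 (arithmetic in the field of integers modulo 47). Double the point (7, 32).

tangent at (7, 32): λ = (3·7² + 18)/(2·32) ≡ 24/17. 17⁻¹ ≡ 36 (mod 47), so λ ≡ 24·36 ≡ 18.
  x = λ² - 7 - 7 = 324 - 14 ≡ 28; y = λ·(7 - 28) - 32 ≡ 13. → (28, 13)

(28, 13)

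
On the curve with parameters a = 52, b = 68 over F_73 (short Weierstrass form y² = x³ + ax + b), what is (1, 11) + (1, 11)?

tangent at (1, 11): λ = (3·1² + 52)/(2·11) ≡ 55/22. 22⁻¹ ≡ 10 (mod 73) since 22·10 = 220 ≡ 1, so λ ≡ 55·10 ≡ 39.
  x = λ² - 1 - 1 = 1521 - 2 ≡ 59; y = λ·(1 - 59) - 11 ≡ 63. → (59, 63)

(59, 63)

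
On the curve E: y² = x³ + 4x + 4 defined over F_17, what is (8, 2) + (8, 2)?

tangent at (8, 2): λ = (3·8² + 4)/(2·2) ≡ 9/4. 4⁻¹ ≡ 13 (mod 17) since 4·13 = 52 ≡ 1, so λ ≡ 9·13 ≡ 15.
  x = λ² - 8 - 8 = 225 - 16 ≡ 5; y = λ·(8 - 5) - 2 ≡ 9. → (5, 9)

(5, 9)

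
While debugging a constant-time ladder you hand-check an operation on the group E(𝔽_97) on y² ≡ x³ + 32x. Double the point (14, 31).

(72, 68)

tangent at (14, 31): λ = (3·14² + 32)/(2·31) ≡ 38/62. 62⁻¹ ≡ 36 (mod 97), so λ ≡ 38·36 ≡ 10.
  x = λ² - 14 - 14 = 100 - 28 ≡ 72; y = λ·(14 - 72) - 31 ≡ 68. → (72, 68)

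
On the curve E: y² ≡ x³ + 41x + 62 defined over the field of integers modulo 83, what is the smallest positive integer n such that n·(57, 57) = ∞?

2P: tangent at (57, 57): λ = (3·57² + 41)/(2·57) ≡ 77/31. 31⁻¹ ≡ 75 (mod 83), so λ ≡ 77·75 ≡ 48.
  x = λ² - 57 - 57 = 2304 - 114 ≡ 32; y = λ·(57 - 32) - 57 ≡ 64. → (32, 64)
3P: (32, 64) + (57, 57). λ = (57 - 64)/(57 - 32) ≡ 76/25 mod 83. 25⁻¹ ≡ 10 (mod 83), so λ ≡ 13.
  x = λ² - 32 - 57 = 169 - 89 ≡ 80; y = λ·(32 - 80) - 64 ≡ 59. → (80, 59)
4P: (80, 59) + (57, 57). λ = (57 - 59)/(57 - 80) ≡ 81/60 mod 83. 60⁻¹ ≡ 18 (mod 83) since 60·18 = 1080 ≡ 1, so λ ≡ 47.
  x = λ² - 80 - 57 = 2209 - 137 ≡ 80; y = λ·(80 - 80) - 59 ≡ 24. → (80, 24)
5P: (80, 24) + (57, 57). λ = (57 - 24)/(57 - 80) ≡ 33/60 mod 83. 60⁻¹ ≡ 18 (mod 83), so λ ≡ 13.
  x = λ² - 80 - 57 = 169 - 137 ≡ 32; y = λ·(80 - 32) - 24 ≡ 19. → (32, 19)
6P: (32, 19) + (57, 57). λ = (57 - 19)/(57 - 32) ≡ 38/25 mod 83. 25⁻¹ ≡ 10 (mod 83), so λ ≡ 48.
  x = λ² - 32 - 57 = 2304 - 89 ≡ 57; y = λ·(32 - 57) - 19 ≡ 26. → (57, 26)
7P: (57, 26) + (57, 57): same x and y₁ ≡ -y₂, so the sum is ∞.
7P = ∞, so the order is 7.

7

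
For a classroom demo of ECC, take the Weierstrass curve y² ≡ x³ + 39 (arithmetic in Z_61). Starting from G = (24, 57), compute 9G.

(27, 18)

Double-and-add on 9 = (1001)₂. Start with G = (24, 57) for the leading 1-bit.
double: tangent at (24, 57): λ = (3·24² + 0)/(2·57) ≡ 20/53. 53⁻¹ ≡ 38 (mod 61) since 53·38 = 2014 ≡ 1, so λ ≡ 20·38 ≡ 28.
  x = λ² - 24 - 24 = 784 - 48 ≡ 4; y = λ·(24 - 4) - 57 ≡ 15. → (4, 15)
double: tangent at (4, 15): λ = (3·4² + 0)/(2·15) ≡ 48/30. 30⁻¹ ≡ 59 (mod 61) since 30·59 = 1770 ≡ 1, so λ ≡ 48·59 ≡ 26.
  x = λ² - 4 - 4 = 676 - 8 ≡ 58; y = λ·(4 - 58) - 15 ≡ 45. → (58, 45)
double: tangent at (58, 45): λ = (3·58² + 0)/(2·45) ≡ 27/29. 29⁻¹ ≡ 40 (mod 61) since 29·40 = 1160 ≡ 1, so λ ≡ 27·40 ≡ 43.
  x = λ² - 58 - 58 = 1849 - 116 ≡ 25; y = λ·(58 - 25) - 45 ≡ 32. → (25, 32)
add G: (25, 32) + (24, 57). λ = (57 - 32)/(24 - 25) ≡ 25/60 mod 61. 60⁻¹ ≡ 60 (mod 61) since 60·60 = 3600 ≡ 1, so λ ≡ 36.
  x = λ² - 25 - 24 = 1296 - 49 ≡ 27; y = λ·(25 - 27) - 32 ≡ 18. → (27, 18)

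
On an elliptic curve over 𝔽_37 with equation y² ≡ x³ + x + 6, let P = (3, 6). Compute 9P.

Double-and-add on 9 = (1001)₂. Start with P = (3, 6) for the leading 1-bit.
double: tangent at (3, 6): λ = (3·3² + 1)/(2·6) ≡ 28/12. 12⁻¹ ≡ 34 (mod 37) since 12·34 = 408 ≡ 1, so λ ≡ 28·34 ≡ 27.
  x = λ² - 3 - 3 = 729 - 6 ≡ 20; y = λ·(3 - 20) - 6 ≡ 16. → (20, 16)
double: tangent at (20, 16): λ = (3·20² + 1)/(2·16) ≡ 17/32. 32⁻¹ ≡ 22 (mod 37), so λ ≡ 17·22 ≡ 4.
  x = λ² - 20 - 20 = 16 - 40 ≡ 13; y = λ·(20 - 13) - 16 ≡ 12. → (13, 12)
double: tangent at (13, 12): λ = (3·13² + 1)/(2·12) ≡ 27/24. 24⁻¹ ≡ 17 (mod 37) since 24·17 = 408 ≡ 1, so λ ≡ 27·17 ≡ 15.
  x = λ² - 13 - 13 = 225 - 26 ≡ 14; y = λ·(13 - 14) - 12 ≡ 10. → (14, 10)
add P: (14, 10) + (3, 6). λ = (6 - 10)/(3 - 14) ≡ 33/26 mod 37. 26⁻¹ ≡ 10 (mod 37), so λ ≡ 34.
  x = λ² - 14 - 3 = 1156 - 17 ≡ 29; y = λ·(14 - 29) - 10 ≡ 35. → (29, 35)

(29, 35)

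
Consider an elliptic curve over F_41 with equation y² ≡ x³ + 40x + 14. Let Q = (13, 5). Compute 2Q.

(35, 38)

tangent at (13, 5): λ = (3·13² + 40)/(2·5) ≡ 14/10. 10⁻¹ ≡ 37 (mod 41) since 10·37 = 370 ≡ 1, so λ ≡ 14·37 ≡ 26.
  x = λ² - 13 - 13 = 676 - 26 ≡ 35; y = λ·(13 - 35) - 5 ≡ 38. → (35, 38)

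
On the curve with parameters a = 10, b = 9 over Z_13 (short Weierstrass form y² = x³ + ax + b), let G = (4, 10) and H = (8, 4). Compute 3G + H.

(3, 12)

First 3G:
Repeated addition: build up to 3G.
2G: tangent at (4, 10): λ = (3·4² + 10)/(2·10) ≡ 6/7. 7⁻¹ ≡ 2 (mod 13) since 7·2 = 14 ≡ 1, so λ ≡ 6·2 ≡ 12.
  x = λ² - 4 - 4 = 144 - 8 ≡ 6; y = λ·(4 - 6) - 10 ≡ 5. → (6, 5)
3G: (6, 5) + (4, 10). λ = (10 - 5)/(4 - 6) ≡ 5/11 mod 13. 11⁻¹ ≡ 6 (mod 13), so λ ≡ 4.
  x = λ² - 6 - 4 = 16 - 10 ≡ 6; y = λ·(6 - 6) - 5 ≡ 8. → (6, 8)
3G = (6, 8).
Finally 3G + H:
(6, 8) + (8, 4). λ = (4 - 8)/(8 - 6) ≡ 9/2 mod 13. 2⁻¹ ≡ 7 (mod 13) since 2·7 = 14 ≡ 1, so λ ≡ 11.
  x = λ² - 6 - 8 = 121 - 14 ≡ 3; y = λ·(6 - 3) - 8 ≡ 12. → (3, 12)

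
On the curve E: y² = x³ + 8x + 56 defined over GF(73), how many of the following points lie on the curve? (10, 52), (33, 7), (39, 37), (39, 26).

1

(10, 52): 52² ≡ 3, rhs ≡ 41 → off.
(33, 7): 7² ≡ 49, rhs ≡ 49 → on.
(39, 37): 37² ≡ 55, rhs ≡ 46 → off.
(39, 26): 26² ≡ 19, rhs ≡ 46 → off.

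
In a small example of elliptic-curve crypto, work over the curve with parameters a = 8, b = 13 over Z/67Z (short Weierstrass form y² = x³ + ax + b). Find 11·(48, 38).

Write G = (48, 38).
Repeated addition: build up to 11G.
2G: tangent at (48, 38): λ = (3·48² + 8)/(2·38) ≡ 19/9. 9⁻¹ ≡ 15 (mod 67) since 9·15 = 135 ≡ 1, so λ ≡ 19·15 ≡ 17.
  x = λ² - 48 - 48 = 289 - 96 ≡ 59; y = λ·(48 - 59) - 38 ≡ 43. → (59, 43)
3G: (59, 43) + (48, 38). λ = (38 - 43)/(48 - 59) ≡ 62/56 mod 67. 56⁻¹ ≡ 6 (mod 67), so λ ≡ 37.
  x = λ² - 59 - 48 = 1369 - 107 ≡ 56; y = λ·(59 - 56) - 43 ≡ 1. → (56, 1)
4G: (56, 1) + (48, 38). λ = (38 - 1)/(48 - 56) ≡ 37/59 mod 67. 59⁻¹ ≡ 25 (mod 67), so λ ≡ 54.
  x = λ² - 56 - 48 = 2916 - 104 ≡ 65; y = λ·(56 - 65) - 1 ≡ 49. → (65, 49)
5G: (65, 49) + (48, 38). λ = (38 - 49)/(48 - 65) ≡ 56/50 mod 67. 50⁻¹ ≡ 63 (mod 67), so λ ≡ 44.
  x = λ² - 65 - 48 = 1936 - 113 ≡ 14; y = λ·(65 - 14) - 49 ≡ 51. → (14, 51)
6G: (14, 51) + (48, 38). λ = (38 - 51)/(48 - 14) ≡ 54/34 mod 67. 34⁻¹ ≡ 2 (mod 67) since 34·2 = 68 ≡ 1, so λ ≡ 41.
  x = λ² - 14 - 48 = 1681 - 62 ≡ 11; y = λ·(14 - 11) - 51 ≡ 5. → (11, 5)
7G: (11, 5) + (48, 38). λ = (38 - 5)/(48 - 11) ≡ 33/37 mod 67. 37⁻¹ ≡ 29 (mod 67), so λ ≡ 19.
  x = λ² - 11 - 48 = 361 - 59 ≡ 34; y = λ·(11 - 34) - 5 ≡ 27. → (34, 27)
8G: (34, 27) + (48, 38). λ = (38 - 27)/(48 - 34) ≡ 11/14 mod 67. 14⁻¹ ≡ 24 (mod 67), so λ ≡ 63.
  x = λ² - 34 - 48 = 3969 - 82 ≡ 1; y = λ·(34 - 1) - 27 ≡ 42. → (1, 42)
9G: (1, 42) + (48, 38). λ = (38 - 42)/(48 - 1) ≡ 63/47 mod 67. 47⁻¹ ≡ 10 (mod 67), so λ ≡ 27.
  x = λ² - 1 - 48 = 729 - 49 ≡ 10; y = λ·(1 - 10) - 42 ≡ 50. → (10, 50)
10G: (10, 50) + (48, 38). λ = (38 - 50)/(48 - 10) ≡ 55/38 mod 67. 38⁻¹ ≡ 30 (mod 67) since 38·30 = 1140 ≡ 1, so λ ≡ 42.
  x = λ² - 10 - 48 = 1764 - 58 ≡ 31; y = λ·(10 - 31) - 50 ≡ 6. → (31, 6)
11G: (31, 6) + (48, 38). λ = (38 - 6)/(48 - 31) ≡ 32/17 mod 67. 17⁻¹ ≡ 4 (mod 67), so λ ≡ 61.
  x = λ² - 31 - 48 = 3721 - 79 ≡ 24; y = λ·(31 - 24) - 6 ≡ 19. → (24, 19)

(24, 19)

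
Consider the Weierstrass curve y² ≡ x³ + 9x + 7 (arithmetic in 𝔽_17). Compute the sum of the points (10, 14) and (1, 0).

(10, 14) + (1, 0). λ = (0 - 14)/(1 - 10) ≡ 3/8 mod 17. 8⁻¹ ≡ 15 (mod 17), so λ ≡ 11.
  x = λ² - 10 - 1 = 121 - 11 ≡ 8; y = λ·(10 - 8) - 14 ≡ 8. → (8, 8)

(8, 8)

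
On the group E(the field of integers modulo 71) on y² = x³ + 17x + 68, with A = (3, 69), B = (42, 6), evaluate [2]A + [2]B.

O

First 2A:
Repeated addition: build up to 2A.
2A: tangent at (3, 69): λ = (3·3² + 17)/(2·69) ≡ 44/67. 67⁻¹ ≡ 53 (mod 71) since 67·53 = 3551 ≡ 1, so λ ≡ 44·53 ≡ 60.
  x = λ² - 3 - 3 = 3600 - 6 ≡ 44; y = λ·(3 - 44) - 69 ≡ 27. → (44, 27)
2A = (44, 27).
Next 2B:
Repeated addition: build up to 2B.
2B: tangent at (42, 6): λ = (3·42² + 17)/(2·6) ≡ 55/12. 12⁻¹ ≡ 6 (mod 71) since 12·6 = 72 ≡ 1, so λ ≡ 55·6 ≡ 46.
  x = λ² - 42 - 42 = 2116 - 84 ≡ 44; y = λ·(42 - 44) - 6 ≡ 44. → (44, 44)
2B = (44, 44).
Finally 2A + 2B:
(44, 27) + (44, 44): same x and y₁ ≡ -y₂, so the sum is ∞.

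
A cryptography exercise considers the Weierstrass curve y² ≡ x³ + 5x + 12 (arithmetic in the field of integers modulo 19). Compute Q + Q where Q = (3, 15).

(10, 13)

tangent at (3, 15): λ = (3·3² + 5)/(2·15) ≡ 13/11. 11⁻¹ ≡ 7 (mod 19), so λ ≡ 13·7 ≡ 15.
  x = λ² - 3 - 3 = 225 - 6 ≡ 10; y = λ·(3 - 10) - 15 ≡ 13. → (10, 13)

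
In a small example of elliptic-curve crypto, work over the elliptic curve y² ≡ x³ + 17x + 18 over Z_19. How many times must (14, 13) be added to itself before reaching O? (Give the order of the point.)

2P: tangent at (14, 13): λ = (3·14² + 17)/(2·13) ≡ 16/7. 7⁻¹ ≡ 11 (mod 19), so λ ≡ 16·11 ≡ 5.
  x = λ² - 14 - 14 = 25 - 28 ≡ 16; y = λ·(14 - 16) - 13 ≡ 15. → (16, 15)
3P: (16, 15) + (14, 13). λ = (13 - 15)/(14 - 16) ≡ 17/17 mod 19. 17⁻¹ ≡ 9 (mod 19) since 17·9 = 153 ≡ 1, so λ ≡ 1.
  x = λ² - 16 - 14 = 1 - 30 ≡ 9; y = λ·(16 - 9) - 15 ≡ 11. → (9, 11)
4P: (9, 11) + (14, 13). λ = (13 - 11)/(14 - 9) ≡ 2/5 mod 19. 5⁻¹ ≡ 4 (mod 19) since 5·4 = 20 ≡ 1, so λ ≡ 8.
  x = λ² - 9 - 14 = 64 - 23 ≡ 3; y = λ·(9 - 3) - 11 ≡ 18. → (3, 18)
5P: (3, 18) + (14, 13). λ = (13 - 18)/(14 - 3) ≡ 14/11 mod 19. 11⁻¹ ≡ 7 (mod 19), so λ ≡ 3.
  x = λ² - 3 - 14 = 9 - 17 ≡ 11; y = λ·(3 - 11) - 18 ≡ 15. → (11, 15)
6P: (11, 15) + (14, 13). λ = (13 - 15)/(14 - 11) ≡ 17/3 mod 19. 3⁻¹ ≡ 13 (mod 19) since 3·13 = 39 ≡ 1, so λ ≡ 12.
  x = λ² - 11 - 14 = 144 - 25 ≡ 5; y = λ·(11 - 5) - 15 ≡ 0. → (5, 0)
7P: (5, 0) + (14, 13). λ = (13 - 0)/(14 - 5) ≡ 13/9 mod 19. 9⁻¹ ≡ 17 (mod 19), so λ ≡ 12.
  x = λ² - 5 - 14 = 144 - 19 ≡ 11; y = λ·(5 - 11) - 0 ≡ 4. → (11, 4)
8P: (11, 4) + (14, 13). λ = (13 - 4)/(14 - 11) ≡ 9/3 mod 19. 3⁻¹ ≡ 13 (mod 19) since 3·13 = 39 ≡ 1, so λ ≡ 3.
  x = λ² - 11 - 14 = 9 - 25 ≡ 3; y = λ·(11 - 3) - 4 ≡ 1. → (3, 1)
9P: (3, 1) + (14, 13). λ = (13 - 1)/(14 - 3) ≡ 12/11 mod 19. 11⁻¹ ≡ 7 (mod 19), so λ ≡ 8.
  x = λ² - 3 - 14 = 64 - 17 ≡ 9; y = λ·(3 - 9) - 1 ≡ 8. → (9, 8)
10P: (9, 8) + (14, 13). λ = (13 - 8)/(14 - 9) ≡ 5/5 mod 19. 5⁻¹ ≡ 4 (mod 19), so λ ≡ 1.
  x = λ² - 9 - 14 = 1 - 23 ≡ 16; y = λ·(9 - 16) - 8 ≡ 4. → (16, 4)
11P: (16, 4) + (14, 13). λ = (13 - 4)/(14 - 16) ≡ 9/17 mod 19. 17⁻¹ ≡ 9 (mod 19) since 17·9 = 153 ≡ 1, so λ ≡ 5.
  x = λ² - 16 - 14 = 25 - 30 ≡ 14; y = λ·(16 - 14) - 4 ≡ 6. → (14, 6)
12P: (14, 6) + (14, 13): same x and y₁ ≡ -y₂, so the sum is O.
12P = O, so the order is 12.

12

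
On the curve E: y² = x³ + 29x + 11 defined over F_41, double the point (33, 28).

tangent at (33, 28): λ = (3·33² + 29)/(2·28) ≡ 16/15. 15⁻¹ ≡ 11 (mod 41), so λ ≡ 16·11 ≡ 12.
  x = λ² - 33 - 33 = 144 - 66 ≡ 37; y = λ·(33 - 37) - 28 ≡ 6. → (37, 6)

(37, 6)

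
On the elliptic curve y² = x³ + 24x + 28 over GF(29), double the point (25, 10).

(14, 18)

tangent at (25, 10): λ = (3·25² + 24)/(2·10) ≡ 14/20. 20⁻¹ ≡ 16 (mod 29), so λ ≡ 14·16 ≡ 21.
  x = λ² - 25 - 25 = 441 - 50 ≡ 14; y = λ·(25 - 14) - 10 ≡ 18. → (14, 18)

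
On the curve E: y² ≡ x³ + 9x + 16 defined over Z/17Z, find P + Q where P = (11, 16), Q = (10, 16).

(11, 16) + (10, 16). λ = (16 - 16)/(10 - 11) ≡ 0/16 mod 17. 16⁻¹ ≡ 16 (mod 17) since 16·16 = 256 ≡ 1, so λ ≡ 0.
  x = λ² - 11 - 10 = 0 - 21 ≡ 13; y = λ·(11 - 13) - 16 ≡ 1. → (13, 1)

(13, 1)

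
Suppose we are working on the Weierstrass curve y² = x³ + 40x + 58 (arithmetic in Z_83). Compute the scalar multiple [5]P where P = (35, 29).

Double-and-add on 5 = (101)₂. Start with P = (35, 29) for the leading 1-bit.
double: tangent at (35, 29): λ = (3·35² + 40)/(2·29) ≡ 63/58. 58⁻¹ ≡ 73 (mod 83) since 58·73 = 4234 ≡ 1, so λ ≡ 63·73 ≡ 34.
  x = λ² - 35 - 35 = 1156 - 70 ≡ 7; y = λ·(35 - 7) - 29 ≡ 10. → (7, 10)
double: tangent at (7, 10): λ = (3·7² + 40)/(2·10) ≡ 21/20. 20⁻¹ ≡ 54 (mod 83), so λ ≡ 21·54 ≡ 55.
  x = λ² - 7 - 7 = 3025 - 14 ≡ 23; y = λ·(7 - 23) - 10 ≡ 23. → (23, 23)
add P: (23, 23) + (35, 29). λ = (29 - 23)/(35 - 23) ≡ 6/12 mod 83. 12⁻¹ ≡ 7 (mod 83), so λ ≡ 42.
  x = λ² - 23 - 35 = 1764 - 58 ≡ 46; y = λ·(23 - 46) - 23 ≡ 7. → (46, 7)

(46, 7)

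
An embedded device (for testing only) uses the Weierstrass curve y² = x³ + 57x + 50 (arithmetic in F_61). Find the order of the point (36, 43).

2P: tangent at (36, 43): λ = (3·36² + 57)/(2·43) ≡ 41/25. 25⁻¹ ≡ 22 (mod 61) since 25·22 = 550 ≡ 1, so λ ≡ 41·22 ≡ 48.
  x = λ² - 36 - 36 = 2304 - 72 ≡ 36; y = λ·(36 - 36) - 43 ≡ 18. → (36, 18)
3P: (36, 18) + (36, 43): same x and y₁ ≡ -y₂, so the sum is O.
3P = O, so the order is 3.

3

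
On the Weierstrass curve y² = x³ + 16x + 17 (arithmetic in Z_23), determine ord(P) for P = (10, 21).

2P: tangent at (10, 21): λ = (3·10² + 16)/(2·21) ≡ 17/19. 19⁻¹ ≡ 17 (mod 23), so λ ≡ 17·17 ≡ 13.
  x = λ² - 10 - 10 = 169 - 20 ≡ 11; y = λ·(10 - 11) - 21 ≡ 12. → (11, 12)
3P: (11, 12) + (10, 21). λ = (21 - 12)/(10 - 11) ≡ 9/22 mod 23. 22⁻¹ ≡ 22 (mod 23), so λ ≡ 14.
  x = λ² - 11 - 10 = 196 - 21 ≡ 14; y = λ·(11 - 14) - 12 ≡ 15. → (14, 15)
4P: (14, 15) + (10, 21). λ = (21 - 15)/(10 - 14) ≡ 6/19 mod 23. 19⁻¹ ≡ 17 (mod 23) since 19·17 = 323 ≡ 1, so λ ≡ 10.
  x = λ² - 14 - 10 = 100 - 24 ≡ 7; y = λ·(14 - 7) - 15 ≡ 9. → (7, 9)
5P: (7, 9) + (10, 21). λ = (21 - 9)/(10 - 7) ≡ 12/3 mod 23. 3⁻¹ ≡ 8 (mod 23), so λ ≡ 4.
  x = λ² - 7 - 10 = 16 - 17 ≡ 22; y = λ·(7 - 22) - 9 ≡ 0. → (22, 0)
6P: (22, 0) + (10, 21). λ = (21 - 0)/(10 - 22) ≡ 21/11 mod 23. 11⁻¹ ≡ 21 (mod 23) since 11·21 = 231 ≡ 1, so λ ≡ 4.
  x = λ² - 22 - 10 = 16 - 32 ≡ 7; y = λ·(22 - 7) - 0 ≡ 14. → (7, 14)
7P: (7, 14) + (10, 21). λ = (21 - 14)/(10 - 7) ≡ 7/3 mod 23. 3⁻¹ ≡ 8 (mod 23) since 3·8 = 24 ≡ 1, so λ ≡ 10.
  x = λ² - 7 - 10 = 100 - 17 ≡ 14; y = λ·(7 - 14) - 14 ≡ 8. → (14, 8)
8P: (14, 8) + (10, 21). λ = (21 - 8)/(10 - 14) ≡ 13/19 mod 23. 19⁻¹ ≡ 17 (mod 23) since 19·17 = 323 ≡ 1, so λ ≡ 14.
  x = λ² - 14 - 10 = 196 - 24 ≡ 11; y = λ·(14 - 11) - 8 ≡ 11. → (11, 11)
9P: (11, 11) + (10, 21). λ = (21 - 11)/(10 - 11) ≡ 10/22 mod 23. 22⁻¹ ≡ 22 (mod 23), so λ ≡ 13.
  x = λ² - 11 - 10 = 169 - 21 ≡ 10; y = λ·(11 - 10) - 11 ≡ 2. → (10, 2)
10P: (10, 2) + (10, 21): same x and y₁ ≡ -y₂, so the sum is O.
10P = O, so the order is 10.

10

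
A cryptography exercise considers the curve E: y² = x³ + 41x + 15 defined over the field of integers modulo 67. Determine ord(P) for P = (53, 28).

11

2P: tangent at (53, 28): λ = (3·53² + 41)/(2·28) ≡ 26/56. 56⁻¹ ≡ 6 (mod 67), so λ ≡ 26·6 ≡ 22.
  x = λ² - 53 - 53 = 484 - 106 ≡ 43; y = λ·(53 - 43) - 28 ≡ 58. → (43, 58)
3P: (43, 58) + (53, 28). λ = (28 - 58)/(53 - 43) ≡ 37/10 mod 67. 10⁻¹ ≡ 47 (mod 67) since 10·47 = 470 ≡ 1, so λ ≡ 64.
  x = λ² - 43 - 53 = 4096 - 96 ≡ 47; y = λ·(43 - 47) - 58 ≡ 21. → (47, 21)
4P: (47, 21) + (53, 28). λ = (28 - 21)/(53 - 47) ≡ 7/6 mod 67. 6⁻¹ ≡ 56 (mod 67) since 6·56 = 336 ≡ 1, so λ ≡ 57.
  x = λ² - 47 - 53 = 3249 - 100 ≡ 0; y = λ·(47 - 0) - 21 ≡ 45. → (0, 45)
5P: (0, 45) + (53, 28). λ = (28 - 45)/(53 - 0) ≡ 50/53 mod 67. 53⁻¹ ≡ 43 (mod 67), so λ ≡ 6.
  x = λ² - 0 - 53 = 36 - 53 ≡ 50; y = λ·(0 - 50) - 45 ≡ 57. → (50, 57)
6P: (50, 57) + (53, 28). λ = (28 - 57)/(53 - 50) ≡ 38/3 mod 67. 3⁻¹ ≡ 45 (mod 67), so λ ≡ 35.
  x = λ² - 50 - 53 = 1225 - 103 ≡ 50; y = λ·(50 - 50) - 57 ≡ 10. → (50, 10)
7P: (50, 10) + (53, 28). λ = (28 - 10)/(53 - 50) ≡ 18/3 mod 67. 3⁻¹ ≡ 45 (mod 67), so λ ≡ 6.
  x = λ² - 50 - 53 = 36 - 103 ≡ 0; y = λ·(50 - 0) - 10 ≡ 22. → (0, 22)
8P: (0, 22) + (53, 28). λ = (28 - 22)/(53 - 0) ≡ 6/53 mod 67. 53⁻¹ ≡ 43 (mod 67), so λ ≡ 57.
  x = λ² - 0 - 53 = 3249 - 53 ≡ 47; y = λ·(0 - 47) - 22 ≡ 46. → (47, 46)
9P: (47, 46) + (53, 28). λ = (28 - 46)/(53 - 47) ≡ 49/6 mod 67. 6⁻¹ ≡ 56 (mod 67) since 6·56 = 336 ≡ 1, so λ ≡ 64.
  x = λ² - 47 - 53 = 4096 - 100 ≡ 43; y = λ·(47 - 43) - 46 ≡ 9. → (43, 9)
10P: (43, 9) + (53, 28). λ = (28 - 9)/(53 - 43) ≡ 19/10 mod 67. 10⁻¹ ≡ 47 (mod 67) since 10·47 = 470 ≡ 1, so λ ≡ 22.
  x = λ² - 43 - 53 = 484 - 96 ≡ 53; y = λ·(43 - 53) - 9 ≡ 39. → (53, 39)
11P: (53, 39) + (53, 28): same x and y₁ ≡ -y₂, so the sum is O.
11P = O, so the order is 11.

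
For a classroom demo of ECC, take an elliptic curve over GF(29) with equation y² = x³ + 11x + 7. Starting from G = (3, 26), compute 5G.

(11, 26)

Double-and-add on 5 = (101)₂. Start with G = (3, 26) for the leading 1-bit.
double: tangent at (3, 26): λ = (3·3² + 11)/(2·26) ≡ 9/23. 23⁻¹ ≡ 24 (mod 29), so λ ≡ 9·24 ≡ 13.
  x = λ² - 3 - 3 = 169 - 6 ≡ 18; y = λ·(3 - 18) - 26 ≡ 11. → (18, 11)
double: tangent at (18, 11): λ = (3·18² + 11)/(2·11) ≡ 26/22. 22⁻¹ ≡ 4 (mod 29), so λ ≡ 26·4 ≡ 17.
  x = λ² - 18 - 18 = 289 - 36 ≡ 21; y = λ·(18 - 21) - 11 ≡ 25. → (21, 25)
add G: (21, 25) + (3, 26). λ = (26 - 25)/(3 - 21) ≡ 1/11 mod 29. 11⁻¹ ≡ 8 (mod 29) since 11·8 = 88 ≡ 1, so λ ≡ 8.
  x = λ² - 21 - 3 = 64 - 24 ≡ 11; y = λ·(21 - 11) - 25 ≡ 26. → (11, 26)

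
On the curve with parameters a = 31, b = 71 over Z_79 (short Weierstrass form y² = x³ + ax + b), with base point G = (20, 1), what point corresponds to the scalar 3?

(46, 2)

Repeated addition: build up to 3G.
2G: tangent at (20, 1): λ = (3·20² + 31)/(2·1) ≡ 46/2. 2⁻¹ ≡ 40 (mod 79) since 2·40 = 80 ≡ 1, so λ ≡ 46·40 ≡ 23.
  x = λ² - 20 - 20 = 529 - 40 ≡ 15; y = λ·(20 - 15) - 1 ≡ 35. → (15, 35)
3G: (15, 35) + (20, 1). λ = (1 - 35)/(20 - 15) ≡ 45/5 mod 79. 5⁻¹ ≡ 16 (mod 79), so λ ≡ 9.
  x = λ² - 15 - 20 = 81 - 35 ≡ 46; y = λ·(15 - 46) - 35 ≡ 2. → (46, 2)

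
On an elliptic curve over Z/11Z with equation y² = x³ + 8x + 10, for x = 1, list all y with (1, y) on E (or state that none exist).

x³ + 8x + 10 = 19 ≡ 8 (mod 11).
8 is a non-residue mod 11; no y exists.

none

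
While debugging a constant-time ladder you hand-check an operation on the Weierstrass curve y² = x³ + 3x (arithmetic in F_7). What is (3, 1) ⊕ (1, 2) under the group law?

(3, 1) + (1, 2). λ = (2 - 1)/(1 - 3) ≡ 1/5 mod 7. 5⁻¹ ≡ 3 (mod 7), so λ ≡ 3.
  x = λ² - 3 - 1 = 9 - 4 ≡ 5; y = λ·(3 - 5) - 1 ≡ 0. → (5, 0)

(5, 0)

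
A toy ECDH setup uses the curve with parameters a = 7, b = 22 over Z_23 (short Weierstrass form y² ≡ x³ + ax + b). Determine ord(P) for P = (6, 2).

8

2P: tangent at (6, 2): λ = (3·6² + 7)/(2·2) ≡ 0/4. 4⁻¹ ≡ 6 (mod 23) since 4·6 = 24 ≡ 1, so λ ≡ 0·6 ≡ 0.
  x = λ² - 6 - 6 = 0 - 12 ≡ 11; y = λ·(6 - 11) - 2 ≡ 21. → (11, 21)
3P: (11, 21) + (6, 2). λ = (2 - 21)/(6 - 11) ≡ 4/18 mod 23. 18⁻¹ ≡ 9 (mod 23) since 18·9 = 162 ≡ 1, so λ ≡ 13.
  x = λ² - 11 - 6 = 169 - 17 ≡ 14; y = λ·(11 - 14) - 21 ≡ 9. → (14, 9)
4P: (14, 9) + (6, 2). λ = (2 - 9)/(6 - 14) ≡ 16/15 mod 23. 15⁻¹ ≡ 20 (mod 23), so λ ≡ 21.
  x = λ² - 14 - 6 = 441 - 20 ≡ 7; y = λ·(14 - 7) - 9 ≡ 0. → (7, 0)
5P: (7, 0) + (6, 2). λ = (2 - 0)/(6 - 7) ≡ 2/22 mod 23. 22⁻¹ ≡ 22 (mod 23), so λ ≡ 21.
  x = λ² - 7 - 6 = 441 - 13 ≡ 14; y = λ·(7 - 14) - 0 ≡ 14. → (14, 14)
6P: (14, 14) + (6, 2). λ = (2 - 14)/(6 - 14) ≡ 11/15 mod 23. 15⁻¹ ≡ 20 (mod 23) since 15·20 = 300 ≡ 1, so λ ≡ 13.
  x = λ² - 14 - 6 = 169 - 20 ≡ 11; y = λ·(14 - 11) - 14 ≡ 2. → (11, 2)
7P: (11, 2) + (6, 2). λ = (2 - 2)/(6 - 11) ≡ 0/18 mod 23. 18⁻¹ ≡ 9 (mod 23) since 18·9 = 162 ≡ 1, so λ ≡ 0.
  x = λ² - 11 - 6 = 0 - 17 ≡ 6; y = λ·(11 - 6) - 2 ≡ 21. → (6, 21)
8P: (6, 21) + (6, 2): same x and y₁ ≡ -y₂, so the sum is 𝒪.
8P = 𝒪, so the order is 8.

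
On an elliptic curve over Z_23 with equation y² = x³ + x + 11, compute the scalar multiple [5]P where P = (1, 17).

Double-and-add on 5 = (101)₂. Start with P = (1, 17) for the leading 1-bit.
double: tangent at (1, 17): λ = (3·1² + 1)/(2·17) ≡ 4/11. 11⁻¹ ≡ 21 (mod 23) since 11·21 = 231 ≡ 1, so λ ≡ 4·21 ≡ 15.
  x = λ² - 1 - 1 = 225 - 2 ≡ 16; y = λ·(1 - 16) - 17 ≡ 11. → (16, 11)
double: tangent at (16, 11): λ = (3·16² + 1)/(2·11) ≡ 10/22. 22⁻¹ ≡ 22 (mod 23) since 22·22 = 484 ≡ 1, so λ ≡ 10·22 ≡ 13.
  x = λ² - 16 - 16 = 169 - 32 ≡ 22; y = λ·(16 - 22) - 11 ≡ 3. → (22, 3)
add P: (22, 3) + (1, 17). λ = (17 - 3)/(1 - 22) ≡ 14/2 mod 23. 2⁻¹ ≡ 12 (mod 23), so λ ≡ 7.
  x = λ² - 22 - 1 = 49 - 23 ≡ 3; y = λ·(22 - 3) - 3 ≡ 15. → (3, 15)

(3, 15)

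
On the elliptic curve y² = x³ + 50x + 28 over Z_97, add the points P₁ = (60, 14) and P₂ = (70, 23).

(91, 26)

(60, 14) + (70, 23). λ = (23 - 14)/(70 - 60) ≡ 9/10 mod 97. 10⁻¹ ≡ 68 (mod 97), so λ ≡ 30.
  x = λ² - 60 - 70 = 900 - 130 ≡ 91; y = λ·(60 - 91) - 14 ≡ 26. → (91, 26)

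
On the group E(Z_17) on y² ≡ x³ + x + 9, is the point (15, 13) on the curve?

y² = 13² ≡ 16; x³ + 1x + 9 = 3399 ≡ 16 (mod 17). 16 = 16.

yes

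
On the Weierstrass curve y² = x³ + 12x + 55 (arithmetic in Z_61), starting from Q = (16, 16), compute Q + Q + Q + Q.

(16, 16)

Double-and-add on 4 = (100)₂. Start with Q = (16, 16) for the leading 1-bit.
double: tangent at (16, 16): λ = (3·16² + 12)/(2·16) ≡ 48/32. 32⁻¹ ≡ 21 (mod 61), so λ ≡ 48·21 ≡ 32.
  x = λ² - 16 - 16 = 1024 - 32 ≡ 16; y = λ·(16 - 16) - 16 ≡ 45. → (16, 45)
double: tangent at (16, 45): λ = (3·16² + 12)/(2·45) ≡ 48/29. 29⁻¹ ≡ 40 (mod 61) since 29·40 = 1160 ≡ 1, so λ ≡ 48·40 ≡ 29.
  x = λ² - 16 - 16 = 841 - 32 ≡ 16; y = λ·(16 - 16) - 45 ≡ 16. → (16, 16)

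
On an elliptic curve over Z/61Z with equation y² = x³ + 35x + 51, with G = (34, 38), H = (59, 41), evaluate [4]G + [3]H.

First 4G:
Double-and-add on 4 = (100)₂. Start with G = (34, 38) for the leading 1-bit.
double: tangent at (34, 38): λ = (3·34² + 35)/(2·38) ≡ 26/15. 15⁻¹ ≡ 57 (mod 61), so λ ≡ 26·57 ≡ 18.
  x = λ² - 34 - 34 = 324 - 68 ≡ 12; y = λ·(34 - 12) - 38 ≡ 53. → (12, 53)
double: tangent at (12, 53): λ = (3·12² + 35)/(2·53) ≡ 40/45. 45⁻¹ ≡ 19 (mod 61) since 45·19 = 855 ≡ 1, so λ ≡ 40·19 ≡ 28.
  x = λ² - 12 - 12 = 784 - 24 ≡ 28; y = λ·(12 - 28) - 53 ≡ 48. → (28, 48)
4G = (28, 48).
Next 3H:
Repeated addition: build up to 3H.
2H: tangent at (59, 41): λ = (3·59² + 35)/(2·41) ≡ 47/21. 21⁻¹ ≡ 32 (mod 61), so λ ≡ 47·32 ≡ 40.
  x = λ² - 59 - 59 = 1600 - 118 ≡ 18; y = λ·(59 - 18) - 41 ≡ 13. → (18, 13)
3H: (18, 13) + (59, 41). λ = (41 - 13)/(59 - 18) ≡ 28/41 mod 61. 41⁻¹ ≡ 3 (mod 61) since 41·3 = 123 ≡ 1, so λ ≡ 23.
  x = λ² - 18 - 59 = 529 - 77 ≡ 25; y = λ·(18 - 25) - 13 ≡ 9. → (25, 9)
3H = (25, 9).
Finally 4G + 3H:
(28, 48) + (25, 9). λ = (9 - 48)/(25 - 28) ≡ 22/58 mod 61. 58⁻¹ ≡ 20 (mod 61), so λ ≡ 13.
  x = λ² - 28 - 25 = 169 - 53 ≡ 55; y = λ·(28 - 55) - 48 ≡ 28. → (55, 28)

(55, 28)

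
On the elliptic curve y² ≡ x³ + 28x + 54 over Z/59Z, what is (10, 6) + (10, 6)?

(6, 5)

tangent at (10, 6): λ = (3·10² + 28)/(2·6) ≡ 33/12. 12⁻¹ ≡ 5 (mod 59), so λ ≡ 33·5 ≡ 47.
  x = λ² - 10 - 10 = 2209 - 20 ≡ 6; y = λ·(10 - 6) - 6 ≡ 5. → (6, 5)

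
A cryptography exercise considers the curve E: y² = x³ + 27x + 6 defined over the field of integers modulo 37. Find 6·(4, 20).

Write G = (4, 20).
Double-and-add on 6 = (110)₂. Start with G = (4, 20) for the leading 1-bit.
double: tangent at (4, 20): λ = (3·4² + 27)/(2·20) ≡ 1/3. 3⁻¹ ≡ 25 (mod 37) since 3·25 = 75 ≡ 1, so λ ≡ 1·25 ≡ 25.
  x = λ² - 4 - 4 = 625 - 8 ≡ 25; y = λ·(4 - 25) - 20 ≡ 10. → (25, 10)
add G: (25, 10) + (4, 20). λ = (20 - 10)/(4 - 25) ≡ 10/16 mod 37. 16⁻¹ ≡ 7 (mod 37), so λ ≡ 33.
  x = λ² - 25 - 4 = 1089 - 29 ≡ 24; y = λ·(25 - 24) - 10 ≡ 23. → (24, 23)
double: tangent at (24, 23): λ = (3·24² + 27)/(2·23) ≡ 16/9. 9⁻¹ ≡ 33 (mod 37), so λ ≡ 16·33 ≡ 10.
  x = λ² - 24 - 24 = 100 - 48 ≡ 15; y = λ·(24 - 15) - 23 ≡ 30. → (15, 30)

(15, 30)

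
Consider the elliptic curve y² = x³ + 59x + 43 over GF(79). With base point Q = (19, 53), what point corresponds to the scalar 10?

Double-and-add on 10 = (1010)₂. Start with Q = (19, 53) for the leading 1-bit.
double: tangent at (19, 53): λ = (3·19² + 59)/(2·53) ≡ 36/27. 27⁻¹ ≡ 41 (mod 79), so λ ≡ 36·41 ≡ 54.
  x = λ² - 19 - 19 = 2916 - 38 ≡ 34; y = λ·(19 - 34) - 53 ≡ 6. → (34, 6)
double: tangent at (34, 6): λ = (3·34² + 59)/(2·6) ≡ 51/12. 12⁻¹ ≡ 33 (mod 79) since 12·33 = 396 ≡ 1, so λ ≡ 51·33 ≡ 24.
  x = λ² - 34 - 34 = 576 - 68 ≡ 34; y = λ·(34 - 34) - 6 ≡ 73. → (34, 73)
add Q: (34, 73) + (19, 53). λ = (53 - 73)/(19 - 34) ≡ 59/64 mod 79. 64⁻¹ ≡ 21 (mod 79) since 64·21 = 1344 ≡ 1, so λ ≡ 54.
  x = λ² - 34 - 19 = 2916 - 53 ≡ 19; y = λ·(34 - 19) - 73 ≡ 26. → (19, 26)
double: tangent at (19, 26): λ = (3·19² + 59)/(2·26) ≡ 36/52. 52⁻¹ ≡ 38 (mod 79), so λ ≡ 36·38 ≡ 25.
  x = λ² - 19 - 19 = 625 - 38 ≡ 34; y = λ·(19 - 34) - 26 ≡ 73. → (34, 73)

(34, 73)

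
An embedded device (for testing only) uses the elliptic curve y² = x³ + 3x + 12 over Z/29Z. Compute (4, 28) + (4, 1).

The two points share x = 4 and their y-coordinates satisfy 28 + 1 ≡ 0 (mod 29), so they are inverses. Their sum is O.

O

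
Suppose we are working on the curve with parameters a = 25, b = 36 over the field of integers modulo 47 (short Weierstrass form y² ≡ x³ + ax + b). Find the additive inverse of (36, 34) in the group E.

-(36, 34) = (36, -34 mod 47) = (36, 13).

(36, 13)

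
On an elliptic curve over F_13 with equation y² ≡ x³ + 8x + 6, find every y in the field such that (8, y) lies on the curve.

6, 7

x³ + 8x + 6 = 582 ≡ 10 (mod 13).
Square roots of 10 mod 13: 6 and 7 (since 6² = 36 ≡ 10).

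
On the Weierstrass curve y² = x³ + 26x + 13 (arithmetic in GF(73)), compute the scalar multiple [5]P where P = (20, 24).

(50, 60)

Repeated addition: build up to 5P.
2P: tangent at (20, 24): λ = (3·20² + 26)/(2·24) ≡ 58/48. 48⁻¹ ≡ 35 (mod 73) since 48·35 = 1680 ≡ 1, so λ ≡ 58·35 ≡ 59.
  x = λ² - 20 - 20 = 3481 - 40 ≡ 10; y = λ·(20 - 10) - 24 ≡ 55. → (10, 55)
3P: (10, 55) + (20, 24). λ = (24 - 55)/(20 - 10) ≡ 42/10 mod 73. 10⁻¹ ≡ 22 (mod 73) since 10·22 = 220 ≡ 1, so λ ≡ 48.
  x = λ² - 10 - 20 = 2304 - 30 ≡ 11; y = λ·(10 - 11) - 55 ≡ 43. → (11, 43)
4P: (11, 43) + (20, 24). λ = (24 - 43)/(20 - 11) ≡ 54/9 mod 73. 9⁻¹ ≡ 65 (mod 73), so λ ≡ 6.
  x = λ² - 11 - 20 = 36 - 31 ≡ 5; y = λ·(11 - 5) - 43 ≡ 66. → (5, 66)
5P: (5, 66) + (20, 24). λ = (24 - 66)/(20 - 5) ≡ 31/15 mod 73. 15⁻¹ ≡ 39 (mod 73), so λ ≡ 41.
  x = λ² - 5 - 20 = 1681 - 25 ≡ 50; y = λ·(5 - 50) - 66 ≡ 60. → (50, 60)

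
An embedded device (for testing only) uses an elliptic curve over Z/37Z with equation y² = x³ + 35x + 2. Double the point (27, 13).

(13, 8)

tangent at (27, 13): λ = (3·27² + 35)/(2·13) ≡ 2/26. 26⁻¹ ≡ 10 (mod 37) since 26·10 = 260 ≡ 1, so λ ≡ 2·10 ≡ 20.
  x = λ² - 27 - 27 = 400 - 54 ≡ 13; y = λ·(27 - 13) - 13 ≡ 8. → (13, 8)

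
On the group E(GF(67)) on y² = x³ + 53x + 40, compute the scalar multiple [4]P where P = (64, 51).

Double-and-add on 4 = (100)₂. Start with P = (64, 51) for the leading 1-bit.
double: tangent at (64, 51): λ = (3·64² + 53)/(2·51) ≡ 13/35. 35⁻¹ ≡ 23 (mod 67) since 35·23 = 805 ≡ 1, so λ ≡ 13·23 ≡ 31.
  x = λ² - 64 - 64 = 961 - 128 ≡ 29; y = λ·(64 - 29) - 51 ≡ 29. → (29, 29)
double: tangent at (29, 29): λ = (3·29² + 53)/(2·29) ≡ 30/58. 58⁻¹ ≡ 52 (mod 67), so λ ≡ 30·52 ≡ 19.
  x = λ² - 29 - 29 = 361 - 58 ≡ 35; y = λ·(29 - 35) - 29 ≡ 58. → (35, 58)

(35, 58)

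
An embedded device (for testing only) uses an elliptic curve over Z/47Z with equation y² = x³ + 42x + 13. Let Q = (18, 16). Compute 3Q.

Repeated addition: build up to 3Q.
2Q: tangent at (18, 16): λ = (3·18² + 42)/(2·16) ≡ 27/32. 32⁻¹ ≡ 25 (mod 47), so λ ≡ 27·25 ≡ 17.
  x = λ² - 18 - 18 = 289 - 36 ≡ 18; y = λ·(18 - 18) - 16 ≡ 31. → (18, 31)
3Q: (18, 31) + (18, 16): same x and y₁ ≡ -y₂, so the sum is O.

O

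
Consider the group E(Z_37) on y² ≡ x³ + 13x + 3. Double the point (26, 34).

(23, 0)

tangent at (26, 34): λ = (3·26² + 13)/(2·34) ≡ 6/31. 31⁻¹ ≡ 6 (mod 37), so λ ≡ 6·6 ≡ 36.
  x = λ² - 26 - 26 = 1296 - 52 ≡ 23; y = λ·(26 - 23) - 34 ≡ 0. → (23, 0)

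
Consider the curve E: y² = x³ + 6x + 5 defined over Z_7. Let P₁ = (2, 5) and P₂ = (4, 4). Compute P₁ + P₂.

(2, 5) + (4, 4). λ = (4 - 5)/(4 - 2) ≡ 6/2 mod 7. 2⁻¹ ≡ 4 (mod 7), so λ ≡ 3.
  x = λ² - 2 - 4 = 9 - 6 ≡ 3; y = λ·(2 - 3) - 5 ≡ 6. → (3, 6)

(3, 6)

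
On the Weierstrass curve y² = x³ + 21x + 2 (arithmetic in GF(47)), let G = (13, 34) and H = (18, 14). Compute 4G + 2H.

First 4G:
Repeated addition: build up to 4G.
2G: tangent at (13, 34): λ = (3·13² + 21)/(2·34) ≡ 11/21. 21⁻¹ ≡ 9 (mod 47), so λ ≡ 11·9 ≡ 5.
  x = λ² - 13 - 13 = 25 - 26 ≡ 46; y = λ·(13 - 46) - 34 ≡ 36. → (46, 36)
3G: (46, 36) + (13, 34). λ = (34 - 36)/(13 - 46) ≡ 45/14 mod 47. 14⁻¹ ≡ 37 (mod 47), so λ ≡ 20.
  x = λ² - 46 - 13 = 400 - 59 ≡ 12; y = λ·(46 - 12) - 36 ≡ 33. → (12, 33)
4G: (12, 33) + (13, 34). λ = (34 - 33)/(13 - 12) ≡ 1/1 mod 47. 1⁻¹ ≡ 1 (mod 47) since 1·1 = 1 ≡ 1, so λ ≡ 1.
  x = λ² - 12 - 13 = 1 - 25 ≡ 23; y = λ·(12 - 23) - 33 ≡ 3. → (23, 3)
4G = (23, 3).
Next 2H:
Repeated addition: build up to 2H.
2H: tangent at (18, 14): λ = (3·18² + 21)/(2·14) ≡ 6/28. 28⁻¹ ≡ 42 (mod 47) since 28·42 = 1176 ≡ 1, so λ ≡ 6·42 ≡ 17.
  x = λ² - 18 - 18 = 289 - 36 ≡ 18; y = λ·(18 - 18) - 14 ≡ 33. → (18, 33)
2H = (18, 33).
Finally 4G + 2H:
(23, 3) + (18, 33). λ = (33 - 3)/(18 - 23) ≡ 30/42 mod 47. 42⁻¹ ≡ 28 (mod 47) since 42·28 = 1176 ≡ 1, so λ ≡ 41.
  x = λ² - 23 - 18 = 1681 - 41 ≡ 42; y = λ·(23 - 42) - 3 ≡ 17. → (42, 17)

(42, 17)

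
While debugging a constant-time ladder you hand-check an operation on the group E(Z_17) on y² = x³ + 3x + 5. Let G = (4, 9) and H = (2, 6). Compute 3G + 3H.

First 3G:
Repeated addition: build up to 3G.
2G: tangent at (4, 9): λ = (3·4² + 3)/(2·9) ≡ 0/1. 1⁻¹ ≡ 1 (mod 17), so λ ≡ 0·1 ≡ 0.
  x = λ² - 4 - 4 = 0 - 8 ≡ 9; y = λ·(4 - 9) - 9 ≡ 8. → (9, 8)
3G: (9, 8) + (4, 9). λ = (9 - 8)/(4 - 9) ≡ 1/12 mod 17. 12⁻¹ ≡ 10 (mod 17) since 12·10 = 120 ≡ 1, so λ ≡ 10.
  x = λ² - 9 - 4 = 100 - 13 ≡ 2; y = λ·(9 - 2) - 8 ≡ 11. → (2, 11)
3G = (2, 11).
Next 3H:
Repeated addition: build up to 3H.
2H: tangent at (2, 6): λ = (3·2² + 3)/(2·6) ≡ 15/12. 12⁻¹ ≡ 10 (mod 17), so λ ≡ 15·10 ≡ 14.
  x = λ² - 2 - 2 = 196 - 4 ≡ 5; y = λ·(2 - 5) - 6 ≡ 3. → (5, 3)
3H: (5, 3) + (2, 6). λ = (6 - 3)/(2 - 5) ≡ 3/14 mod 17. 14⁻¹ ≡ 11 (mod 17), so λ ≡ 16.
  x = λ² - 5 - 2 = 256 - 7 ≡ 11; y = λ·(5 - 11) - 3 ≡ 3. → (11, 3)
3H = (11, 3).
Finally 3G + 3H:
(2, 11) + (11, 3). λ = (3 - 11)/(11 - 2) ≡ 9/9 mod 17. 9⁻¹ ≡ 2 (mod 17), so λ ≡ 1.
  x = λ² - 2 - 11 = 1 - 13 ≡ 5; y = λ·(2 - 5) - 11 ≡ 3. → (5, 3)

(5, 3)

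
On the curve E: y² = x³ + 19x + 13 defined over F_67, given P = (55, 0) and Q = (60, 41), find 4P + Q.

(60, 41)

First 4P:
Double-and-add on 4 = (100)₂. Start with P = (55, 0) for the leading 1-bit.
double: (55, 0) + (55, 0): same x and y₁ ≡ -y₂, so the sum is O.
double: O + O = O (identity).
4P = O.
Finally 4P + Q:
O + (60, 41) = (60, 41) (identity).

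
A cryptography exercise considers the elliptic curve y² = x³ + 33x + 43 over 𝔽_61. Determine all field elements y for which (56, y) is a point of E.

27, 34

x³ + 33x + 43 = 177507 ≡ 58 (mod 61).
Square roots of 58 mod 61: 27 and 34 (since 27² = 729 ≡ 58).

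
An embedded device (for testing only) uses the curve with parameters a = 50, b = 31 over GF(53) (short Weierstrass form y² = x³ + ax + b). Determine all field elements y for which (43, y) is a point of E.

11, 42

x³ + 50x + 31 = 81688 ≡ 15 (mod 53).
Square roots of 15 mod 53: 11 and 42 (since 11² = 121 ≡ 15).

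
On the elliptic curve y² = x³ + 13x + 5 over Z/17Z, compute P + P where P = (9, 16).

(12, 11)

tangent at (9, 16): λ = (3·9² + 13)/(2·16) ≡ 1/15. 15⁻¹ ≡ 8 (mod 17) since 15·8 = 120 ≡ 1, so λ ≡ 1·8 ≡ 8.
  x = λ² - 9 - 9 = 64 - 18 ≡ 12; y = λ·(9 - 12) - 16 ≡ 11. → (12, 11)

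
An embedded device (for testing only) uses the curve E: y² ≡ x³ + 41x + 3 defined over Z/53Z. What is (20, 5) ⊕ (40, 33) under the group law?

(31, 22)

(20, 5) + (40, 33). λ = (33 - 5)/(40 - 20) ≡ 28/20 mod 53. 20⁻¹ ≡ 8 (mod 53), so λ ≡ 12.
  x = λ² - 20 - 40 = 144 - 60 ≡ 31; y = λ·(20 - 31) - 5 ≡ 22. → (31, 22)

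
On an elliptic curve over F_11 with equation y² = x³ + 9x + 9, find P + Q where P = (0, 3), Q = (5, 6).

(9, 7)

(0, 3) + (5, 6). λ = (6 - 3)/(5 - 0) ≡ 3/5 mod 11. 5⁻¹ ≡ 9 (mod 11), so λ ≡ 5.
  x = λ² - 0 - 5 = 25 - 5 ≡ 9; y = λ·(0 - 9) - 3 ≡ 7. → (9, 7)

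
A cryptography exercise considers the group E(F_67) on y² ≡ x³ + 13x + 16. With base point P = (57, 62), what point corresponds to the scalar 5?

Double-and-add on 5 = (101)₂. Start with P = (57, 62) for the leading 1-bit.
double: tangent at (57, 62): λ = (3·57² + 13)/(2·62) ≡ 45/57. 57⁻¹ ≡ 20 (mod 67), so λ ≡ 45·20 ≡ 29.
  x = λ² - 57 - 57 = 841 - 114 ≡ 57; y = λ·(57 - 57) - 62 ≡ 5. → (57, 5)
double: tangent at (57, 5): λ = (3·57² + 13)/(2·5) ≡ 45/10. 10⁻¹ ≡ 47 (mod 67), so λ ≡ 45·47 ≡ 38.
  x = λ² - 57 - 57 = 1444 - 114 ≡ 57; y = λ·(57 - 57) - 5 ≡ 62. → (57, 62)
add P: tangent at (57, 62): λ = (3·57² + 13)/(2·62) ≡ 45/57. 57⁻¹ ≡ 20 (mod 67), so λ ≡ 45·20 ≡ 29.
  x = λ² - 57 - 57 = 841 - 114 ≡ 57; y = λ·(57 - 57) - 62 ≡ 5. → (57, 5)

(57, 5)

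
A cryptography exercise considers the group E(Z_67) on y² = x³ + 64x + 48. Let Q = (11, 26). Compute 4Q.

Double-and-add on 4 = (100)₂. Start with Q = (11, 26) for the leading 1-bit.
double: tangent at (11, 26): λ = (3·11² + 64)/(2·26) ≡ 25/52. 52⁻¹ ≡ 58 (mod 67), so λ ≡ 25·58 ≡ 43.
  x = λ² - 11 - 11 = 1849 - 22 ≡ 18; y = λ·(11 - 18) - 26 ≡ 8. → (18, 8)
double: tangent at (18, 8): λ = (3·18² + 64)/(2·8) ≡ 31/16. 16⁻¹ ≡ 21 (mod 67), so λ ≡ 31·21 ≡ 48.
  x = λ² - 18 - 18 = 2304 - 36 ≡ 57; y = λ·(18 - 57) - 8 ≡ 63. → (57, 63)

(57, 63)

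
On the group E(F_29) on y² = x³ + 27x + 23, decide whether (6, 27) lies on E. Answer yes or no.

y² = 27² ≡ 4; x³ + 27x + 23 = 401 ≡ 24 (mod 29). 4 ≠ 24.

no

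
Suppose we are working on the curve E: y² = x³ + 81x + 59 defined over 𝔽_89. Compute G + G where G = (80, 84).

(14, 56)

tangent at (80, 84): λ = (3·80² + 81)/(2·84) ≡ 57/79. 79⁻¹ ≡ 80 (mod 89), so λ ≡ 57·80 ≡ 21.
  x = λ² - 80 - 80 = 441 - 160 ≡ 14; y = λ·(80 - 14) - 84 ≡ 56. → (14, 56)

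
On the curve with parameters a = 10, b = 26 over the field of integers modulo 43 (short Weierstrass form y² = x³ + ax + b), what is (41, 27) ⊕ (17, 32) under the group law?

(41, 27) + (17, 32). λ = (32 - 27)/(17 - 41) ≡ 5/19 mod 43. 19⁻¹ ≡ 34 (mod 43), so λ ≡ 41.
  x = λ² - 41 - 17 = 1681 - 58 ≡ 32; y = λ·(41 - 32) - 27 ≡ 41. → (32, 41)

(32, 41)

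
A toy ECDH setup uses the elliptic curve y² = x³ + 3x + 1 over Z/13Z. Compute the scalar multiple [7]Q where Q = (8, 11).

(10, 11)

Repeated addition: build up to 7Q.
2Q: tangent at (8, 11): λ = (3·8² + 3)/(2·11) ≡ 0/9. 9⁻¹ ≡ 3 (mod 13) since 9·3 = 27 ≡ 1, so λ ≡ 0·3 ≡ 0.
  x = λ² - 8 - 8 = 0 - 16 ≡ 10; y = λ·(8 - 10) - 11 ≡ 2. → (10, 2)
3Q: (10, 2) + (8, 11). λ = (11 - 2)/(8 - 10) ≡ 9/11 mod 13. 11⁻¹ ≡ 6 (mod 13) since 11·6 = 66 ≡ 1, so λ ≡ 2.
  x = λ² - 10 - 8 = 4 - 18 ≡ 12; y = λ·(10 - 12) - 2 ≡ 7. → (12, 7)
4Q: (12, 7) + (8, 11). λ = (11 - 7)/(8 - 12) ≡ 4/9 mod 13. 9⁻¹ ≡ 3 (mod 13), so λ ≡ 12.
  x = λ² - 12 - 8 = 144 - 20 ≡ 7; y = λ·(12 - 7) - 7 ≡ 1. → (7, 1)
5Q: (7, 1) + (8, 11). λ = (11 - 1)/(8 - 7) ≡ 10/1 mod 13. 1⁻¹ ≡ 1 (mod 13), so λ ≡ 10.
  x = λ² - 7 - 8 = 100 - 15 ≡ 7; y = λ·(7 - 7) - 1 ≡ 12. → (7, 12)
6Q: (7, 12) + (8, 11). λ = (11 - 12)/(8 - 7) ≡ 12/1 mod 13. 1⁻¹ ≡ 1 (mod 13) since 1·1 = 1 ≡ 1, so λ ≡ 12.
  x = λ² - 7 - 8 = 144 - 15 ≡ 12; y = λ·(7 - 12) - 12 ≡ 6. → (12, 6)
7Q: (12, 6) + (8, 11). λ = (11 - 6)/(8 - 12) ≡ 5/9 mod 13. 9⁻¹ ≡ 3 (mod 13) since 9·3 = 27 ≡ 1, so λ ≡ 2.
  x = λ² - 12 - 8 = 4 - 20 ≡ 10; y = λ·(12 - 10) - 6 ≡ 11. → (10, 11)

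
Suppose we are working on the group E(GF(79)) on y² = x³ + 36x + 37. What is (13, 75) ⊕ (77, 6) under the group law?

(7, 0)

(13, 75) + (77, 6). λ = (6 - 75)/(77 - 13) ≡ 10/64 mod 79. 64⁻¹ ≡ 21 (mod 79), so λ ≡ 52.
  x = λ² - 13 - 77 = 2704 - 90 ≡ 7; y = λ·(13 - 7) - 75 ≡ 0. → (7, 0)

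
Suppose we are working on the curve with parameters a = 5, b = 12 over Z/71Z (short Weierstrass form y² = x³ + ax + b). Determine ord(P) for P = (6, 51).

2P: tangent at (6, 51): λ = (3·6² + 5)/(2·51) ≡ 42/31. 31⁻¹ ≡ 55 (mod 71) since 31·55 = 1705 ≡ 1, so λ ≡ 42·55 ≡ 38.
  x = λ² - 6 - 6 = 1444 - 12 ≡ 12; y = λ·(6 - 12) - 51 ≡ 5. → (12, 5)
3P: (12, 5) + (6, 51). λ = (51 - 5)/(6 - 12) ≡ 46/65 mod 71. 65⁻¹ ≡ 59 (mod 71), so λ ≡ 16.
  x = λ² - 12 - 6 = 256 - 18 ≡ 25; y = λ·(12 - 25) - 5 ≡ 0. → (25, 0)
4P: (25, 0) + (6, 51). λ = (51 - 0)/(6 - 25) ≡ 51/52 mod 71. 52⁻¹ ≡ 56 (mod 71) since 52·56 = 2912 ≡ 1, so λ ≡ 16.
  x = λ² - 25 - 6 = 256 - 31 ≡ 12; y = λ·(25 - 12) - 0 ≡ 66. → (12, 66)
5P: (12, 66) + (6, 51). λ = (51 - 66)/(6 - 12) ≡ 56/65 mod 71. 65⁻¹ ≡ 59 (mod 71), so λ ≡ 38.
  x = λ² - 12 - 6 = 1444 - 18 ≡ 6; y = λ·(12 - 6) - 66 ≡ 20. → (6, 20)
6P: (6, 20) + (6, 51): same x and y₁ ≡ -y₂, so the sum is O.
6P = O, so the order is 6.

6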